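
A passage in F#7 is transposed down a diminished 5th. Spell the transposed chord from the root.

F# down a diminished 5th → B#. New chord: B# dominant seventh.
- root: B#
- major 3rd: D##
- perfect 5th: F##
- minor 7th: A#

B# – D## – F## – A#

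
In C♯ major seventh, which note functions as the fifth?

G♯

Root of C♯ major seventh = C♯. The 5th is a perfect 5th: C♯ up a perfect 5th → G♯.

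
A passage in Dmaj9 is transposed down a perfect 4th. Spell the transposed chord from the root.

A – C# – E – G# – B

A perfect 4th down from D is A, so the new chord is A major ninth.
Root: A
Major 3rd (3rd): C#
Perfect 5th (5th): E
Major 7th (7th): G#
Major 9th (9th): B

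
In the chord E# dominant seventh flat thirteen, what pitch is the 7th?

D#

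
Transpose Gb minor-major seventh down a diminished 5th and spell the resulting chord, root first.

C, E-flat, G, B

G-flat down a diminished 5th → C. New chord: C minor-major seventh.
- root: C
- minor 3rd: E-flat
- perfect 5th: G
- major 7th: B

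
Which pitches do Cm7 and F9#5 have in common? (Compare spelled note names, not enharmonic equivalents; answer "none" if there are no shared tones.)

Eb  G

Cm7 = C, Eb, G, Bb.
F9#5 = F, A, C#, Eb, G.
Shared: Eb, G.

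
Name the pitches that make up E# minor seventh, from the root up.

E#, G#, B#, D#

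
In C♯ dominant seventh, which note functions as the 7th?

B

C♯ dominant seventh is built on C#; its 7th is a minor 7th above the root.
A seventh above C uses the letter B, and the minor 7th above C# is B.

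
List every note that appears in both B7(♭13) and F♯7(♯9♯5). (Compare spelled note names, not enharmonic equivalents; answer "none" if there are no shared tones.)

F#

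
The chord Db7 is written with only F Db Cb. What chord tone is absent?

Db7 = Db, F, Ab, Cb. The voicing lacks the 5th (perfect 5th), Ab.

Ab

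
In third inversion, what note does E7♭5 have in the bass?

D

E7♭5 = E–G#–Bb–D. Third inversion → seventh in the bass = D.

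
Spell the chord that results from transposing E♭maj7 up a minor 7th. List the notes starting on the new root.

Db  F  Ab  C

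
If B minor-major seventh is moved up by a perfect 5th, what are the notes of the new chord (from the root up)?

Transposed root: B → F# (perfect 5th up). So we spell F# minor-major seventh:
- root: F#
- minor 3rd: A
- perfect 5th: C#
- major 7th: E#

F#, A, C#, E#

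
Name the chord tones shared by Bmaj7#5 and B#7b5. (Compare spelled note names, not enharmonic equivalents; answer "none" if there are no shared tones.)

Bmaj7#5: B D# F## A#
B#7b5: B# D## F# A#
Common to both → A#.

A#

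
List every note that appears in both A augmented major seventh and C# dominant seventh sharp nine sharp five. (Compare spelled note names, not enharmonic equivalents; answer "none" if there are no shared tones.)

A augmented major seventh: A C# E# G#
C# dominant seventh sharp nine sharp five: C# E# G## B D##
Common to both → C#, E#.

C# – E#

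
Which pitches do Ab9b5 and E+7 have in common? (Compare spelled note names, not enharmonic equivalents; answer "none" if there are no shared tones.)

none

Ab9b5 = Ab, C, Ebb, Gb, Bb.
E+7 = E, G#, B#, D.
Shared: none.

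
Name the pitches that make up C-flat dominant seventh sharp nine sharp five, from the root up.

C-flat dominant seventh sharp nine sharp five is a dominant seventh sharp nine sharp five built on C-flat.
C-flat — root
E-flat — major 3rd
G — augmented 5th
B-double-flat — minor 7th
D — augmented 9th

C-flat, E-flat, G, B-double-flat, D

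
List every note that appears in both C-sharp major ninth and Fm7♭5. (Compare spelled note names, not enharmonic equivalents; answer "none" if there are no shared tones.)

none

C-sharp major ninth = C#, E#, G#, B#, D#.
Fm7♭5 = F, Ab, Cb, Eb.
Shared: none.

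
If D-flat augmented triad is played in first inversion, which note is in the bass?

F

D-flat augmented triad = D-flat–F–A. First inversion → third in the bass = F.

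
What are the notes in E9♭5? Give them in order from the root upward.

E, G#, Bb, D, F#

Root E, quality dominant ninth flat five:
Root: E
Major 3rd (3rd): G#
Diminished 5th (5th): Bb
Minor 7th (7th): D
Major 9th (9th): F#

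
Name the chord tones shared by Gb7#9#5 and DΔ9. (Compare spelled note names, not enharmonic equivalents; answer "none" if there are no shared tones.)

D  A

Gb7#9#5 = Gb, Bb, D, Fb, A.
DΔ9 = D, F#, A, C#, E.
Shared: D, A.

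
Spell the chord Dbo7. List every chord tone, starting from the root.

Dbo7 is a diminished seventh built on Db.
- root: Db
- minor 3rd: Fb
- diminished 5th: Abb
- diminished 7th: Cbb

Db, Fb, Abb, Cbb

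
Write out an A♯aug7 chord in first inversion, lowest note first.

A♯aug7 = A#–C##–E##–G#; first inversion → third (C##) lowest.

C## – E## – G# – A#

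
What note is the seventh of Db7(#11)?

Cb

Root of Db7(#11) = Db. The 7th is a minor 7th: Db up a minor 7th → Cb.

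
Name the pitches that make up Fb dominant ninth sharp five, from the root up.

F-flat A-flat C E-double-flat G-flat

Fb dominant ninth sharp five is a dominant ninth sharp five built on F-flat.
F-flat — root
A-flat — major 3rd
C — augmented 5th
E-double-flat — minor 7th
G-flat — major 9th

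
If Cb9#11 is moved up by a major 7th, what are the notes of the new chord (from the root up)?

Bb  D  F  Ab  C  E

A major 7th up from Cb is Bb, so the new chord is Bb dominant ninth sharp eleven.
Root: Bb
Major 3rd (3rd): D
Perfect 5th (5th): F
Minor 7th (7th): Ab
Major 9th (9th): C
Augmented 11th (11th): E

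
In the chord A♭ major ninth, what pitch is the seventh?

G

Root of A♭ major ninth = A-flat. The 7th is a major 7th: A-flat up a major 7th → G.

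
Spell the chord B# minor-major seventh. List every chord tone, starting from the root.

B#  D#  F##  A##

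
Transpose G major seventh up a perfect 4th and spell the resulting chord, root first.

C – E – G – B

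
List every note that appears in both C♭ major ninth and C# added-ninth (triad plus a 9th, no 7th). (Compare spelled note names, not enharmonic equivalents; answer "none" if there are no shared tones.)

none

C♭ major ninth = C-flat, E-flat, G-flat, B-flat, D-flat.
C# added-ninth = C-sharp, E-sharp, G-sharp, D-sharp.
Shared: none.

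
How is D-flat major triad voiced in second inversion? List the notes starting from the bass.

A-flat, D-flat, F

In root position, D-flat major triad is D-flat–F–A-flat.
Second inversion puts the fifth (A-flat) in the bass.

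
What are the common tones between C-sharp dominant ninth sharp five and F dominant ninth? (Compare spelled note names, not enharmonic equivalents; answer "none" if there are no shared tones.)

C-sharp dominant ninth sharp five: C-sharp E-sharp G-double-sharp B D-sharp
F dominant ninth: F A C E-flat G
Common to both → none.

none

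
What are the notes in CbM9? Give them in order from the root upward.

Cb – Eb – Gb – Bb – Db

CbM9 is a major ninth built on Cb.
- root: Cb
- major 3rd: Eb
- perfect 5th: Gb
- major 7th: Bb
- major 9th: Db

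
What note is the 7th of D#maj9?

Root of D#maj9 = D#. The 7th is a major 7th: D# up a major 7th → C##.

C##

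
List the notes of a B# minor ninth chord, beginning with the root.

B-sharp D-sharp F-double-sharp A-sharp C-double-sharp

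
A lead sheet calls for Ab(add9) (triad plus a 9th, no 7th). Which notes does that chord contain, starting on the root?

Ab(add9) is an added-ninth built on Ab.
Root: Ab
Major 3rd (3rd): C
Perfect 5th (5th): Eb
Major 9th (9th): Bb

Ab, C, Eb, Bb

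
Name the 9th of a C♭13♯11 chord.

C♭13♯11 is built on Cb; its 9th is a major 9th above the root.
A second above C uses the letter D, and the major 9th above Cb is Db.

Db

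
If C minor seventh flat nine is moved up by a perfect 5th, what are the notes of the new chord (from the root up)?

A perfect 5th up from C is G, so the new chord is G minor seventh flat nine.
G — root
Bb — minor 3rd
D — perfect 5th
F — minor 7th
Ab — minor 9th

G, Bb, D, F, Ab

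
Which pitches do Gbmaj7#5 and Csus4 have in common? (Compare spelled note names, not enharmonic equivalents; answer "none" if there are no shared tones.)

Gbmaj7#5: Gb Bb D F
Csus4: C F G
Common to both → F.

F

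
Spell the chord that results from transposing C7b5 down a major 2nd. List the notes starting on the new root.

Bb  D  Fb  Ab

Transposed root: C → Bb (major 2nd down). So we spell Bb dominant seventh flat five:
- root: Bb
- major 3rd: D
- diminished 5th: Fb
- minor 7th: Ab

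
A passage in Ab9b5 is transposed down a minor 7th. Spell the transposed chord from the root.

Ab down a minor 7th → Bb. New chord: Bb dominant ninth flat five.
Bb — root
D — major 3rd
Fb — diminished 5th
Ab — minor 7th
C — major 9th

Bb D Fb Ab C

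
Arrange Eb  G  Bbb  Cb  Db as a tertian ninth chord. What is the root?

Stacking in thirds gives Cb – Eb – G – Bbb – Db, so Cb is the root — Cb dominant ninth sharp five.

Cb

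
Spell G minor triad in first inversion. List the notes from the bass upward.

G minor triad = G–B-flat–D; first inversion → third (B-flat) lowest.

B-flat, D, G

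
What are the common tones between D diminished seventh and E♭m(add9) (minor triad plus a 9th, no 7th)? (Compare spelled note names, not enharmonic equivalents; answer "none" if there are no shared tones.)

D diminished seventh: D F Ab Cb
E♭m(add9): Eb Gb Bb F
Common to both → F.

F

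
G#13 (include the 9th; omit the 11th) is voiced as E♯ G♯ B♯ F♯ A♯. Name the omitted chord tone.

G#13 = G♯, B♯, D♯, F♯, A♯, E♯. The voicing lacks the 5th (perfect 5th), D♯.

D♯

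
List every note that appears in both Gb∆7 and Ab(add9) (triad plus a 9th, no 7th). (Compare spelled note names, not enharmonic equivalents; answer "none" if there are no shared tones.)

B♭

Gb∆7 = G♭, B♭, D♭, F.
Ab(add9) = A♭, C, E♭, B♭.
Shared: B♭.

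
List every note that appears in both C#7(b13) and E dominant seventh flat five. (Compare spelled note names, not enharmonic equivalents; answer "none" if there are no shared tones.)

C#7(b13): C♯ E♯ G♯ B A
E dominant seventh flat five: E G♯ B♭ D
Common to both → G♯.

G♯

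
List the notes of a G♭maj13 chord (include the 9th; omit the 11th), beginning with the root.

G♭maj13: major thirteenth on Gb.
Root: Gb
Major 3rd (3rd): Bb
Perfect 5th (5th): Db
Major 7th (7th): F
Major 9th (9th): Ab
Major 13th (13th): Eb

Gb, Bb, Db, F, Ab, Eb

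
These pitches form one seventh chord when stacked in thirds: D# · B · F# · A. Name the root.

B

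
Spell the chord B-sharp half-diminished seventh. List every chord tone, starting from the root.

B-sharp half-diminished seventh: half-diminished seventh on B-sharp.
Root: B-sharp
Minor 3rd (3rd): D-sharp
Diminished 5th (5th): F-sharp
Minor 7th (7th): A-sharp

B-sharp – D-sharp – F-sharp – A-sharp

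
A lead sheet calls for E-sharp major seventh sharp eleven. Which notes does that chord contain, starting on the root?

E#, G##, B#, D##, A##

E-sharp major seventh sharp eleven: major seventh sharp eleven on E#.
- root: E#
- major 3rd: G##
- perfect 5th: B#
- major 7th: D##
- augmented 11th: A##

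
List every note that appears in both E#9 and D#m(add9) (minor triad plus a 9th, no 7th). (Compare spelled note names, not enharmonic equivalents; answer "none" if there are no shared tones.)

E# D#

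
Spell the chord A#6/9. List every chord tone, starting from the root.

A♯ C𝄪 E♯ F𝄪 B♯

Root A♯, quality six-nine:
root → A♯
3rd (major 3rd) → C𝄪
5th (perfect 5th) → E♯
6th (major 6th) → F𝄪
9th (major 9th) → B♯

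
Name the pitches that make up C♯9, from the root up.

C# E# G# B D#

Root C#, quality dominant ninth:
Root: C#
Major 3rd (3rd): E#
Perfect 5th (5th): G#
Minor 7th (7th): B
Major 9th (9th): D#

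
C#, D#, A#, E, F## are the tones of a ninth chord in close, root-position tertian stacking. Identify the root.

Arranged so that each adjacent pair is a third by letter name: D# – F## – A# – C# – E.
The bottom of that stack, D#, is the root (this is D# dominant seventh flat nine).

D#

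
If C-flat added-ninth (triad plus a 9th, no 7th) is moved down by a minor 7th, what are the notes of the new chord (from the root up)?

C-flat down a minor 7th → D-flat. New chord: D-flat added-ninth.
Root: D-flat
Major 3rd (3rd): F
Perfect 5th (5th): A-flat
Major 9th (9th): E-flat

D-flat F A-flat E-flat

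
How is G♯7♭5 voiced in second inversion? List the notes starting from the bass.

In root position, G♯7♭5 is G#–B#–D–F#.
Second inversion puts the fifth (D) in the bass.

D – F# – G# – B#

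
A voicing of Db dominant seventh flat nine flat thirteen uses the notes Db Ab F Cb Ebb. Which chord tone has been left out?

Db dominant seventh flat nine flat thirteen = Db, F, Ab, Cb, Ebb, Bbb. The voicing lacks the 13th (minor 13th), Bbb.

Bbb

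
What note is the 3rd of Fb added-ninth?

Fb added-ninth is built on Fb; its 3rd is a major 3rd above the root.
A third above F uses the letter A, and the major 3rd above Fb is Ab.

Ab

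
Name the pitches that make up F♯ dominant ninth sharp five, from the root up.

F-sharp, A-sharp, C-double-sharp, E, G-sharp

F♯ dominant ninth sharp five: dominant ninth sharp five on F-sharp.
root → F-sharp
3rd (major 3rd) → A-sharp
5th (augmented 5th) → C-double-sharp
7th (minor 7th) → E
9th (major 9th) → G-sharp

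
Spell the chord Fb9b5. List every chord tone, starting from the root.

Fb, Ab, Cbb, Ebb, Gb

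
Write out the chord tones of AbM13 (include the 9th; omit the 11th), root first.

AbM13 is a major thirteenth built on Ab.
- root: Ab
- major 3rd: C
- perfect 5th: Eb
- major 7th: G
- major 9th: Bb
- major 13th: F

Ab, C, Eb, G, Bb, F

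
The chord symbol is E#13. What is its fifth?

Root of E#13 = E#. The 5th is a perfect 5th: E# up a perfect 5th → B#.

B#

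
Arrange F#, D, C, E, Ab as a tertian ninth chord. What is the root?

Arranged so that each adjacent pair is a third by letter name: D – F# – Ab – C – E.
The bottom of that stack, D, is the root (this is D dominant ninth flat five).

D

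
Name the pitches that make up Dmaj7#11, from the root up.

D  F#  A  C#  G#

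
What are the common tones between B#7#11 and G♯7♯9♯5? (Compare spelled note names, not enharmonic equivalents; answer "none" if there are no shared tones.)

B# D##

B#7#11: B# D## F## A# E##
G♯7♯9♯5: G# B# D## F# A##
Common to both → B#, D##.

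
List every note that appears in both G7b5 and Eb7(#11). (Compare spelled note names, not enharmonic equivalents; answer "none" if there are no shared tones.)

G Db

G7b5 = G, B, Db, F.
Eb7(#11) = Eb, G, Bb, Db, A.
Shared: G, Db.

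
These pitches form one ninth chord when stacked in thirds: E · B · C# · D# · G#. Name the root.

Stacking in thirds gives C# – E – G# – B – D#, so C# is the root — C# minor ninth.

C#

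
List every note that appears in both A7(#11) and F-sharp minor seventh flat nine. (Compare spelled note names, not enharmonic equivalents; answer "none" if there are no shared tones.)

A  C♯  E  G

A7(#11) = A, C♯, E, G, D♯.
F-sharp minor seventh flat nine = F♯, A, C♯, E, G.
Shared: A, C♯, E, G.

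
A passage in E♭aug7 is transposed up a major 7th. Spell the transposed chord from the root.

D  F#  A#  C

A major 7th up from Eb is D, so the new chord is D augmented seventh.
- root: D
- major 3rd: F#
- augmented 5th: A#
- minor 7th: C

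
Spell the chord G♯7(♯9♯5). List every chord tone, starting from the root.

G♯, B♯, D𝄪, F♯, A𝄪

G♯7(♯9♯5) is a dominant seventh sharp nine sharp five built on G♯.
root → G♯
3rd (major 3rd) → B♯
5th (augmented 5th) → D𝄪
7th (minor 7th) → F♯
9th (augmented 9th) → A𝄪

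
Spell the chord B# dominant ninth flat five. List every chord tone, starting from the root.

B-sharp – D-double-sharp – F-sharp – A-sharp – C-double-sharp

Root B-sharp, quality dominant ninth flat five:
B-sharp — root
D-double-sharp — major 3rd
F-sharp — diminished 5th
A-sharp — minor 7th
C-double-sharp — major 9th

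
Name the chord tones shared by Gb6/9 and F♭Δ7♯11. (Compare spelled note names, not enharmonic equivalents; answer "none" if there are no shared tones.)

B♭ – E♭ – A♭

Gb6/9 = G♭, B♭, D♭, E♭, A♭.
F♭Δ7♯11 = F♭, A♭, C♭, E♭, B♭.
Shared: B♭, E♭, A♭.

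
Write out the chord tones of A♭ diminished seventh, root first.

Root Ab, quality diminished seventh:
Root: Ab
Minor 3rd (3rd): Cb
Diminished 5th (5th): Ebb
Diminished 7th (7th): Gbb

Ab, Cb, Ebb, Gbb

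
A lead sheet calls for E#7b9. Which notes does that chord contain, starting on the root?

E#  G##  B#  D#  F#

Root E#, quality dominant seventh flat nine:
Root: E#
Major 3rd (3rd): G##
Perfect 5th (5th): B#
Minor 7th (7th): D#
Minor 9th (9th): F#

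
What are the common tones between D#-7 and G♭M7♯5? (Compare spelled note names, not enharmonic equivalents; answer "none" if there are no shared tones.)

D#-7: D# F# A# C#
G♭M7♯5: Gb Bb D F
Common to both → none.

none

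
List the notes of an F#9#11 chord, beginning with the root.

Root F#, quality dominant ninth sharp eleven:
F# — root
A# — major 3rd
C# — perfect 5th
E — minor 7th
G# — major 9th
B# — augmented 11th

F# A# C# E G# B#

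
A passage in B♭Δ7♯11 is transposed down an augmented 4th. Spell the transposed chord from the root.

Transposed root: Bb → Fb (augmented 4th down). So we spell Fb major seventh sharp eleven:
root → Fb
3rd (major 3rd) → Ab
5th (perfect 5th) → Cb
7th (major 7th) → Eb
11th (augmented 11th) → Bb

Fb Ab Cb Eb Bb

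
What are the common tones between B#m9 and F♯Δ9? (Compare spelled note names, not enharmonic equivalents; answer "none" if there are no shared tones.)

B#m9: B# D# F## A# C##
F♯Δ9: F# A# C# E# G#
Common to both → A#.

A#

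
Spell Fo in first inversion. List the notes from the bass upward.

Fo = F–A♭–C♭; first inversion → third (A♭) lowest.

A♭  C♭  F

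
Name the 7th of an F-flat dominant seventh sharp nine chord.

Ebb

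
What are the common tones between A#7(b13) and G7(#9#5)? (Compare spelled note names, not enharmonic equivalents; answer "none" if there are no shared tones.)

A#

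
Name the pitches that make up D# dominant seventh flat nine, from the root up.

D#  F##  A#  C#  E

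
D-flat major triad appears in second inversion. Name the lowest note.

A-flat

D-flat major triad = D-flat–F–A-flat. Second inversion → fifth in the bass = A-flat.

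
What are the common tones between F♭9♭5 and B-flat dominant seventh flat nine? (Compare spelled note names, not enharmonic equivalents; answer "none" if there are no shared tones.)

F♭9♭5: Fb Ab Cbb Ebb Gb
B-flat dominant seventh flat nine: Bb D F Ab Cb
Common to both → Ab.

Ab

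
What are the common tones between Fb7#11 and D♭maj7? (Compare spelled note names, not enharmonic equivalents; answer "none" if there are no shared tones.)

Ab

Fb7#11: Fb Ab Cb Ebb Bb
D♭maj7: Db F Ab C
Common to both → Ab.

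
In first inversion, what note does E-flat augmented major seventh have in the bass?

E-flat augmented major seventh in root position is Eb–G–B–D.
First inversion places the third in the bass, which is G.

G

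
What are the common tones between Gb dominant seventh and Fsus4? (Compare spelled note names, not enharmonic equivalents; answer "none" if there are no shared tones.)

Gb dominant seventh: Gb Bb Db Fb
Fsus4: F Bb C
Common to both → Bb.

Bb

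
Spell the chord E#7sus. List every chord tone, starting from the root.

E# A# B# D#

E#7sus is a dominant seventh suspended fourth built on E#.
root → E#
4th (perfect 4th) → A#
5th (perfect 5th) → B#
7th (minor 7th) → D#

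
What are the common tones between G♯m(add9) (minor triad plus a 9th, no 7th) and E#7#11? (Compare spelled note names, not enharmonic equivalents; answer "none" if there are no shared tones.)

G♯m(add9) = G#, B, D#, A#.
E#7#11 = E#, G##, B#, D#, A##.
Shared: D#.

D#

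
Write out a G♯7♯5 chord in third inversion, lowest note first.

F#, G#, B#, D##

In root position, G♯7♯5 is G#–B#–D##–F#.
Third inversion puts the seventh (F#) in the bass.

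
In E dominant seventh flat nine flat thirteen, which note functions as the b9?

F

E dominant seventh flat nine flat thirteen is built on E; its 9th is a minor 9th above the root.
A second above E uses the letter F, and the minor 9th above E is F.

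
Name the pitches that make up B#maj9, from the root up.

B#maj9 is a major ninth built on B#.
- root: B#
- major 3rd: D##
- perfect 5th: F##
- major 7th: A##
- major 9th: C##

B# – D## – F## – A## – C##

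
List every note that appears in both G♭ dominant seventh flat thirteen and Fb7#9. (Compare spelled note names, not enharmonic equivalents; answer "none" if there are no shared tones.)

G♭ dominant seventh flat thirteen: Gb Bb Db Fb Ebb
Fb7#9: Fb Ab Cb Ebb G
Common to both → Fb, Ebb.

Fb Ebb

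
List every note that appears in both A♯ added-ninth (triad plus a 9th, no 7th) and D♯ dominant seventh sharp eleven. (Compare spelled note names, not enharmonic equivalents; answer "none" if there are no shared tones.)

A-sharp

A♯ added-ninth: A-sharp C-double-sharp E-sharp B-sharp
D♯ dominant seventh sharp eleven: D-sharp F-double-sharp A-sharp C-sharp G-double-sharp
Common to both → A-sharp.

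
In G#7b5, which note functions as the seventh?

F♯

G#7b5 is built on G♯; its 7th is a minor 7th above the root.
A seventh above G uses the letter F, and the minor 7th above G♯ is F♯.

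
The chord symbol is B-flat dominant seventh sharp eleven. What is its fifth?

F

B-flat dominant seventh sharp eleven is built on B-flat; its 5th is a perfect 5th above the root.
A fifth above B uses the letter F, and the perfect 5th above B-flat is F.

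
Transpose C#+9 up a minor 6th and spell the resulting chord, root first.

A, C♯, E♯, G, B

C♯ up a minor 6th → A. New chord: A dominant ninth sharp five.
- root: A
- major 3rd: C♯
- augmented 5th: E♯
- minor 7th: G
- major 9th: B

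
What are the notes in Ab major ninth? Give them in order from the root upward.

Ab C Eb G Bb

Ab major ninth: major ninth on Ab.
Root: Ab
Major 3rd (3rd): C
Perfect 5th (5th): Eb
Major 7th (7th): G
Major 9th (9th): Bb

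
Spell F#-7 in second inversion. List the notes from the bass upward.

C#  E  F#  A

F#-7 = F#–A–C#–E; second inversion → fifth (C#) lowest.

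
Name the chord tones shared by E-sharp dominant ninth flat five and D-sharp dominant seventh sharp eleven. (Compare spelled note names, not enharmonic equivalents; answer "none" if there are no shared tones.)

E-sharp dominant ninth flat five: E-sharp G-double-sharp B D-sharp F-double-sharp
D-sharp dominant seventh sharp eleven: D-sharp F-double-sharp A-sharp C-sharp G-double-sharp
Common to both → G-double-sharp, D-sharp, F-double-sharp.

G-double-sharp, D-sharp, F-double-sharp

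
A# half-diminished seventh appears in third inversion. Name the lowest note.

G-sharp

A# half-diminished seventh = A-sharp–C-sharp–E–G-sharp. Third inversion → seventh in the bass = G-sharp.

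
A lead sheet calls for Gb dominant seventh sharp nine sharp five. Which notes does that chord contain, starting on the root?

G-flat, B-flat, D, F-flat, A

Gb dominant seventh sharp nine sharp five: dominant seventh sharp nine sharp five on G-flat.
- root: G-flat
- major 3rd: B-flat
- augmented 5th: D
- minor 7th: F-flat
- augmented 9th: A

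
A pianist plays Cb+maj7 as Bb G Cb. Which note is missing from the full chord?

The full Cb+maj7 chord is Cb, Eb, G, Bb.
Comparing with the voicing, the major 3rd (3rd) — Eb — is absent.

Eb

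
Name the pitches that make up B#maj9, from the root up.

B#maj9: major ninth on B#.
- root: B#
- major 3rd: D##
- perfect 5th: F##
- major 7th: A##
- major 9th: C##

B# D## F## A## C##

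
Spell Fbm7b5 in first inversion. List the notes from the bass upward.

In root position, Fbm7b5 is Fb–Abb–Cbb–Ebb.
First inversion puts the third (Abb) in the bass.

Abb – Cbb – Ebb – Fb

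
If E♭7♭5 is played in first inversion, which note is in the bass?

E♭7♭5 in root position is Eb–G–Bbb–Db.
First inversion places the third in the bass, which is G.

G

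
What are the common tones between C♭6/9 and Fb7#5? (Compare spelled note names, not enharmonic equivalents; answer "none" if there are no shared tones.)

C♭6/9 = Cb, Eb, Gb, Ab, Db.
Fb7#5 = Fb, Ab, C, Ebb.
Shared: Ab.

Ab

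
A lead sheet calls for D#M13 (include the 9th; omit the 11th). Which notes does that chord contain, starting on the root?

D# F## A# C## E# B#

Root D#, quality major thirteenth:
root → D#
3rd (major 3rd) → F##
5th (perfect 5th) → A#
7th (major 7th) → C##
9th (major 9th) → E#
13th (major 13th) → B#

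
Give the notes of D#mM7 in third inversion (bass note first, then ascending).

C##, D#, F#, A#

In root position, D#mM7 is D#–F#–A#–C##.
Third inversion puts the seventh (C##) in the bass.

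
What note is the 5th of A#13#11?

E♯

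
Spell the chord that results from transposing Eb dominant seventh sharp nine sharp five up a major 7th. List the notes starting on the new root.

D F# A# C E#

Eb up a major 7th → D. New chord: D dominant seventh sharp nine sharp five.
- root: D
- major 3rd: F#
- augmented 5th: A#
- minor 7th: C
- augmented 9th: E#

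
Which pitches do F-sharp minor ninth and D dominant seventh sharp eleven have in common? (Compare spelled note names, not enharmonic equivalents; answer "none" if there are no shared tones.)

F-sharp  A  G-sharp

F-sharp minor ninth: F-sharp A C-sharp E G-sharp
D dominant seventh sharp eleven: D F-sharp A C G-sharp
Common to both → F-sharp, A, G-sharp.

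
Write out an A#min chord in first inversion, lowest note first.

C# – E# – A#

A#min = A#–C#–E#; first inversion → third (C#) lowest.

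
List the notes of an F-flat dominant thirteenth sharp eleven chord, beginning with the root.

F-flat dominant thirteenth sharp eleven is a dominant thirteenth sharp eleven built on F-flat.
Root: F-flat
Major 3rd (3rd): A-flat
Perfect 5th (5th): C-flat
Minor 7th (7th): E-double-flat
Major 9th (9th): G-flat
Augmented 11th (11th): B-flat
Major 13th (13th): D-flat

F-flat A-flat C-flat E-double-flat G-flat B-flat D-flat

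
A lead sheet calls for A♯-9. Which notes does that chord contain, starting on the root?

A♯  C♯  E♯  G♯  B♯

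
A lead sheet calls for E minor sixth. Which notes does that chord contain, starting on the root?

E minor sixth: minor sixth on E.
Root: E
Minor 3rd (3rd): G
Perfect 5th (5th): B
Major 6th (6th): C#

E, G, B, C#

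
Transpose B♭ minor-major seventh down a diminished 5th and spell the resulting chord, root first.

E – G – B – D-sharp

Transposed root: B-flat → E (diminished 5th down). So we spell E minor-major seventh:
Root: E
Minor 3rd (3rd): G
Perfect 5th (5th): B
Major 7th (7th): D-sharp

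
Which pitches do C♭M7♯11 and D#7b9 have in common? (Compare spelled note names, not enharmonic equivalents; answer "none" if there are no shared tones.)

none

C♭M7♯11 = Cb, Eb, Gb, Bb, F.
D#7b9 = D#, F##, A#, C#, E.
Shared: none.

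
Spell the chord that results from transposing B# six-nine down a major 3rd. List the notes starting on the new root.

G#, B#, D#, E#, A#

A major 3rd down from B# is G#, so the new chord is G# six-nine.
root → G#
3rd (major 3rd) → B#
5th (perfect 5th) → D#
6th (major 6th) → E#
9th (major 9th) → A#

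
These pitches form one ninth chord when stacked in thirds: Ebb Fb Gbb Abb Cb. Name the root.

Fb

Arranged so that each adjacent pair is a third by letter name: Fb – Abb – Cb – Ebb – Gbb.
The bottom of that stack, Fb, is the root (this is Fb minor seventh flat nine).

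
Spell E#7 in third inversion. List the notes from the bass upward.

D#, E#, G##, B#

E#7 = E#–G##–B#–D#; third inversion → seventh (D#) lowest.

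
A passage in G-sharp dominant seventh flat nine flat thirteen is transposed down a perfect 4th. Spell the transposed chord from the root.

D-sharp F-double-sharp A-sharp C-sharp E B

Transposed root: G-sharp → D-sharp (perfect 4th down). So we spell D-sharp dominant seventh flat nine flat thirteen:
root → D-sharp
3rd (major 3rd) → F-double-sharp
5th (perfect 5th) → A-sharp
7th (minor 7th) → C-sharp
9th (minor 9th) → E
13th (minor 13th) → B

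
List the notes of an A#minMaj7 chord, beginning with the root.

A#minMaj7 is a minor-major seventh built on A♯.
Root: A♯
Minor 3rd (3rd): C♯
Perfect 5th (5th): E♯
Major 7th (7th): G𝄪

A♯  C♯  E♯  G𝄪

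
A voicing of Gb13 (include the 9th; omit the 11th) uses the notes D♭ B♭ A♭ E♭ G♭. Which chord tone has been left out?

Gb13 = G♭, B♭, D♭, F♭, A♭, E♭. The voicing lacks the 7th (minor 7th), F♭.

F♭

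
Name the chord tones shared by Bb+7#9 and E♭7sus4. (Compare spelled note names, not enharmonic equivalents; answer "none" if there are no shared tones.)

Bb+7#9 = B♭, D, F♯, A♭, C♯.
E♭7sus4 = E♭, A♭, B♭, D♭.
Shared: B♭, A♭.

B♭, A♭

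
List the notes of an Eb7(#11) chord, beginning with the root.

Eb7(#11) is a dominant seventh sharp eleven built on Eb.
Eb — root
G — major 3rd
Bb — perfect 5th
Db — minor 7th
A — augmented 11th

Eb, G, Bb, Db, A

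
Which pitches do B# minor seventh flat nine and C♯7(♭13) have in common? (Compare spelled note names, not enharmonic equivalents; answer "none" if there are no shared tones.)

C#

B# minor seventh flat nine = B#, D#, F##, A#, C#.
C♯7(♭13) = C#, E#, G#, B, A.
Shared: C#.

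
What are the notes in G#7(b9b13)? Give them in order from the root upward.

G# B# D# F# A E

G#7(b9b13): dominant seventh flat nine flat thirteen on G#.
- root: G#
- major 3rd: B#
- perfect 5th: D#
- minor 7th: F#
- minor 9th: A
- minor 13th: E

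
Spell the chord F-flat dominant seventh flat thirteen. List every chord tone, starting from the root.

F-flat  A-flat  C-flat  E-double-flat  D-double-flat

F-flat dominant seventh flat thirteen: dominant seventh flat thirteen on F-flat.
root → F-flat
3rd (major 3rd) → A-flat
5th (perfect 5th) → C-flat
7th (minor 7th) → E-double-flat
13th (minor 13th) → D-double-flat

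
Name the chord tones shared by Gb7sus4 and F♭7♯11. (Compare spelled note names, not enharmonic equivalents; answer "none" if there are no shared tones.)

Gb7sus4: G♭ C♭ D♭ F♭
F♭7♯11: F♭ A♭ C♭ E𝄫 B♭
Common to both → C♭, F♭.

C♭  F♭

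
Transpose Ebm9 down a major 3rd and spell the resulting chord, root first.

A major 3rd down from Eb is Cb, so the new chord is Cb minor ninth.
root → Cb
3rd (minor 3rd) → Ebb
5th (perfect 5th) → Gb
7th (minor 7th) → Bbb
9th (major 9th) → Db

Cb, Ebb, Gb, Bbb, Db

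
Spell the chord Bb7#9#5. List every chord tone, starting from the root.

Bb, D, F#, Ab, C#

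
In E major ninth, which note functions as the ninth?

F-sharp

E major ninth is built on E; its 9th is a major 9th above the root.
A second above E uses the letter F, and the major 9th above E is F-sharp.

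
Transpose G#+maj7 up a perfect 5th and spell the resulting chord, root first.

G# up a perfect 5th → D#. New chord: D# augmented major seventh.
root → D#
3rd (major 3rd) → F##
5th (augmented 5th) → A##
7th (major 7th) → C##

D# – F## – A## – C##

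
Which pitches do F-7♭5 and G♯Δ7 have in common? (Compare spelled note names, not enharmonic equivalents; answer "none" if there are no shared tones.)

F-7♭5 = F, Ab, Cb, Eb.
G♯Δ7 = G#, B#, D#, F##.
Shared: none.

none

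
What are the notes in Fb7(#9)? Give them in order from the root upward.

F♭  A♭  C♭  E𝄫  G

Root F♭, quality dominant seventh sharp nine:
F♭ — root
A♭ — major 3rd
C♭ — perfect 5th
E𝄫 — minor 7th
G — augmented 9th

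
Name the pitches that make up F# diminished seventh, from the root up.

F♯  A  C  E♭

F# diminished seventh is a diminished seventh built on F♯.
F♯ — root
A — minor 3rd
C — diminished 5th
E♭ — diminished 7th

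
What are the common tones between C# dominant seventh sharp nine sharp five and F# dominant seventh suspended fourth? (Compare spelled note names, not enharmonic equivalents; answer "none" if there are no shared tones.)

C-sharp – B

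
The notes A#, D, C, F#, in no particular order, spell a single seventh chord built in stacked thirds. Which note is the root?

D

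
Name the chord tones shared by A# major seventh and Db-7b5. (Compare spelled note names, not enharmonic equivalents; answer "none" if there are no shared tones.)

none

A# major seventh: A# C## E# G##
Db-7b5: Db Fb Abb Cb
Common to both → none.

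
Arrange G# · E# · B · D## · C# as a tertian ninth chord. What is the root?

Arranged so that each adjacent pair is a third by letter name: C# – E# – G# – B – D##.
The bottom of that stack, C#, is the root (this is C# dominant seventh sharp nine).

C#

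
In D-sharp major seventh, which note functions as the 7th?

D-sharp major seventh is built on D-sharp; its 7th is a major 7th above the root.
A seventh above D uses the letter C, and the major 7th above D-sharp is C-double-sharp.

C-double-sharp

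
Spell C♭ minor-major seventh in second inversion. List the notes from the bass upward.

In root position, C♭ minor-major seventh is C-flat–E-double-flat–G-flat–B-flat.
Second inversion puts the fifth (G-flat) in the bass.

G-flat, B-flat, C-flat, E-double-flat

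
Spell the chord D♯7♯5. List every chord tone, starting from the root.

Root D#, quality augmented seventh:
D# — root
F## — major 3rd
A## — augmented 5th
C# — minor 7th

D#  F##  A##  C#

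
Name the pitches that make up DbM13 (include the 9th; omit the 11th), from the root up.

DbM13 is a major thirteenth built on D♭.
root → D♭
3rd (major 3rd) → F
5th (perfect 5th) → A♭
7th (major 7th) → C
9th (major 9th) → E♭
13th (major 13th) → B♭

D♭ F A♭ C E♭ B♭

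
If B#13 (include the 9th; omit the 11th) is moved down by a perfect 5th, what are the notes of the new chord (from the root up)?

B♯ down a perfect 5th → E♯. New chord: E♯ dominant thirteenth.
Root: E♯
Major 3rd (3rd): G𝄪
Perfect 5th (5th): B♯
Minor 7th (7th): D♯
Major 9th (9th): F𝄪
Major 13th (13th): C𝄪

E♯  G𝄪  B♯  D♯  F𝄪  C𝄪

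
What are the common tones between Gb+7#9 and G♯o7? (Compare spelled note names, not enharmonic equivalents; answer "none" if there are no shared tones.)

D

Gb+7#9 = Gb, Bb, D, Fb, A.
G♯o7 = G#, B, D, F.
Shared: D.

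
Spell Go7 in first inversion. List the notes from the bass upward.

B♭ – D♭ – F♭ – G

In root position, Go7 is G–B♭–D♭–F♭.
First inversion puts the third (B♭) in the bass.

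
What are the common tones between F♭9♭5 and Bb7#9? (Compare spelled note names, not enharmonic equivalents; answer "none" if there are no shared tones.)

Ab

F♭9♭5 = Fb, Ab, Cbb, Ebb, Gb.
Bb7#9 = Bb, D, F, Ab, C#.
Shared: Ab.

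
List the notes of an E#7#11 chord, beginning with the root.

E#7#11 is a dominant seventh sharp eleven built on E#.
- root: E#
- major 3rd: G##
- perfect 5th: B#
- minor 7th: D#
- augmented 11th: A##

E# – G## – B# – D# – A##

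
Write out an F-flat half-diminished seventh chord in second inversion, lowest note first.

Cbb  Ebb  Fb  Abb

In root position, F-flat half-diminished seventh is Fb–Abb–Cbb–Ebb.
Second inversion puts the fifth (Cbb) in the bass.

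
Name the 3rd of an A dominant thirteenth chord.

Root of A dominant thirteenth = A. The 3rd is a major 3rd: A up a major 3rd → C-sharp.

C-sharp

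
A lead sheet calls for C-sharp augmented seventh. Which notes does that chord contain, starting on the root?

C-sharp augmented seventh: augmented seventh on C-sharp.
- root: C-sharp
- major 3rd: E-sharp
- augmented 5th: G-double-sharp
- minor 7th: B

C-sharp, E-sharp, G-double-sharp, B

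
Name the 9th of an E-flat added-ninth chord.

Root of E-flat added-ninth = Eb. The 9th is a major 9th: Eb up a major 9th → F.

F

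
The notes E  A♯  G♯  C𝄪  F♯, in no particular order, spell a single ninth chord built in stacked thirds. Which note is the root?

Stacking in thirds gives F♯ – A♯ – C𝄪 – E – G♯, so F♯ is the root — F♯ dominant ninth sharp five.

F♯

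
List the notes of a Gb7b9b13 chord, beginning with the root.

Root Gb, quality dominant seventh flat nine flat thirteen:
root → Gb
3rd (major 3rd) → Bb
5th (perfect 5th) → Db
7th (minor 7th) → Fb
9th (minor 9th) → Abb
13th (minor 13th) → Ebb

Gb, Bb, Db, Fb, Abb, Ebb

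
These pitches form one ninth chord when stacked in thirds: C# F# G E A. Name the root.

F#

Stacking in thirds gives F# – A – C# – E – G, so F# is the root — F# minor seventh flat nine.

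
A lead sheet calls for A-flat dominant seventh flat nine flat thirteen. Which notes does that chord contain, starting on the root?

Ab, C, Eb, Gb, Bbb, Fb

Root Ab, quality dominant seventh flat nine flat thirteen:
- root: Ab
- major 3rd: C
- perfect 5th: Eb
- minor 7th: Gb
- minor 9th: Bbb
- minor 13th: Fb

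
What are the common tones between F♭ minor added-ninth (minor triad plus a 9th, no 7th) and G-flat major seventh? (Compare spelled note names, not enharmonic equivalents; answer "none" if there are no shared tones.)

F♭ minor added-ninth: F-flat A-double-flat C-flat G-flat
G-flat major seventh: G-flat B-flat D-flat F
Common to both → G-flat.

G-flat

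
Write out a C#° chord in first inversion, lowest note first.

In root position, C#° is C#–E–G.
First inversion puts the third (E) in the bass.

E – G – C#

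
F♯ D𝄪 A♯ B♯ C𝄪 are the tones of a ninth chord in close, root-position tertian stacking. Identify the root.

B♯

Stacking in thirds gives B♯ – D𝄪 – F♯ – A♯ – C𝄪, so B♯ is the root — B♯ dominant ninth flat five.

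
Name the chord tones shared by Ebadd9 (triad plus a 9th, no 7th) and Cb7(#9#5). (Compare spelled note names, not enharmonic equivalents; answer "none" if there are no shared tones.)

E♭ – G

Ebadd9 = E♭, G, B♭, F.
Cb7(#9#5) = C♭, E♭, G, B𝄫, D.
Shared: E♭, G.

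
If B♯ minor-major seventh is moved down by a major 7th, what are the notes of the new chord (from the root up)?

C♯, E, G♯, B♯

B♯ down a major 7th → C♯. New chord: C♯ minor-major seventh.
Root: C♯
Minor 3rd (3rd): E
Perfect 5th (5th): G♯
Major 7th (7th): B♯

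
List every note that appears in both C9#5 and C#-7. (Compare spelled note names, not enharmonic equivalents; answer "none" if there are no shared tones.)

E – G#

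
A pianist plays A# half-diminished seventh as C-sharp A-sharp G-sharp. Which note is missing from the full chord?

E

A# half-diminished seventh = A-sharp, C-sharp, E, G-sharp. The voicing lacks the 5th (diminished 5th), E.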